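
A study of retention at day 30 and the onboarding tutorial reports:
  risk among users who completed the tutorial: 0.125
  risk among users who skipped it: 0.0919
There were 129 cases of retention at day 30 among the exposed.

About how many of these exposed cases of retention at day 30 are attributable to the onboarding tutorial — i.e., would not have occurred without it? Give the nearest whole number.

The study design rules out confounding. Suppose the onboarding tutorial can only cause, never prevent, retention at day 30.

Let p₁ = 0.125, p₀ = 0.0919.
PN = (p₁ − p₀)/p₁ = (0.125 − 0.0919) / 0.125 ≈ 0.26480.
Attributable cases ≈ PN × (exposed cases) = 0.26480 × 129 ≈ 34.16.

about 34 cases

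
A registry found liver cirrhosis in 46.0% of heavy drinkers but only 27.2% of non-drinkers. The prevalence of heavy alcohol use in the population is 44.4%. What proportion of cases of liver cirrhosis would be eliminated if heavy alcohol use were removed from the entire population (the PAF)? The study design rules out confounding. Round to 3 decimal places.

PAF ≈ 0.235

p₁ = 0.46, p₀ = 0.272.
Overall risk P(Y=1) = π·p₁ + (1−π)·p₀ = 0.444×0.46 + 0.556×0.272 = 0.35547.
Under exogeneity, PAF = [P(Y=1) − p₀] / P(Y=1).
PAF = (0.35547 − 0.272) / 0.35547 ≈ 0.2348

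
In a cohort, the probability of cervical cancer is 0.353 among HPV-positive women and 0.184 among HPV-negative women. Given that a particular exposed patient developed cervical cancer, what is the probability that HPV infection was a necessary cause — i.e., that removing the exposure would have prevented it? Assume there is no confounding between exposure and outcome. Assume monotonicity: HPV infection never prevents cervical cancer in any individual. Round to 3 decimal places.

Let p₁ = 0.353, p₀ = 0.184.
Under exogeneity and monotonicity, PN = (p₁ − p₀) / p₁.
PN = (0.353 − 0.184) / 0.353 = 0.169 / 0.353 ≈ 0.4788

PN ≈ 0.479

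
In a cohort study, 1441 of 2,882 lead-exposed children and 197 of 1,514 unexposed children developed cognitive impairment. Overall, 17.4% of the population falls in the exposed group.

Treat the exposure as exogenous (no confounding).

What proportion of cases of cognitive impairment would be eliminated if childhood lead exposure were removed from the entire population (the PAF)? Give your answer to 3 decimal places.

PAF ≈ 0.331

p₁ = P(outcome | exposed) = 1441/2882 = 0.5
p₀ = P(outcome | unexposed) = 197/1514 = 0.13012
Overall risk P(Y=1) = π·p₁ + (1−π)·p₀ = 0.174×0.5 + 0.826×0.13012 = 0.19448.
Under exogeneity, PAF = [P(Y=1) − p₀] / P(Y=1).
PAF = (0.19448 − 0.13012) / 0.19448 ≈ 0.3309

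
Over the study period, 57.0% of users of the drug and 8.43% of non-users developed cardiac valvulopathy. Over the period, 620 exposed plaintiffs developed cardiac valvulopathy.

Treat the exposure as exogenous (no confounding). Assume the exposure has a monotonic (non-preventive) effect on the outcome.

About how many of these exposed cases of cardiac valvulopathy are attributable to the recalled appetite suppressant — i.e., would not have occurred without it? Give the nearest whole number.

p₁ = 0.57, p₀ = 0.0843.
PN = (p₁ − p₀)/p₁ = (0.57 − 0.0843) / 0.57 ≈ 0.85211.
Attributable cases ≈ PN × (exposed cases) = 0.85211 × 620 ≈ 528.31.

about 528 cases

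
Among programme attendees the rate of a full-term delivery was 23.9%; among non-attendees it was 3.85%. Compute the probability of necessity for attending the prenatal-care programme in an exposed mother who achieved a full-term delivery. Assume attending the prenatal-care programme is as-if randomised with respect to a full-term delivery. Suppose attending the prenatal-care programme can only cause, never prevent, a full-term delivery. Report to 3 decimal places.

p₁ = 0.239, p₀ = 0.0385.
Under exogeneity and monotonicity, PN = (p₁ − p₀) / p₁.
PN = (0.239 − 0.0385) / 0.239 = 0.2005 / 0.239 ≈ 0.8389

PN ≈ 0.839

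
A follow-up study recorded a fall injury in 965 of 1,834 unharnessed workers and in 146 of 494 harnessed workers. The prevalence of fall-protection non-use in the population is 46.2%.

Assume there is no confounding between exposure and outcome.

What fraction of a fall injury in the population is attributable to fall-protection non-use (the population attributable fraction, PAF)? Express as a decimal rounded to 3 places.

PAF ≈ 0.265

p₁ = P(outcome | exposed) = 965/1834 = 0.52617
p₀ = P(outcome | unexposed) = 146/494 = 0.29555
Overall risk P(Y=1) = π·p₁ + (1−π)·p₀ = 0.462×0.52617 + 0.538×0.29555 = 0.4021.
Under exogeneity, PAF = [P(Y=1) − p₀] / P(Y=1).
PAF = (0.4021 − 0.29555) / 0.4021 ≈ 0.2650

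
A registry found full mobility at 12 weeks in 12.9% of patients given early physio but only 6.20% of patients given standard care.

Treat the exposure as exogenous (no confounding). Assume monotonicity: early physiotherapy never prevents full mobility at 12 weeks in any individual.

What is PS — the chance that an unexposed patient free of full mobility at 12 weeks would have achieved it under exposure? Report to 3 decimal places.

p₁ = 0.129, p₀ = 0.062.
Under exogeneity and monotonicity, PS = (p₁ − p₀) / (1 − p₀).
PS = (0.129 − 0.062) / (1 − 0.062) = 0.067 / 0.938 ≈ 0.0714

PS ≈ 0.071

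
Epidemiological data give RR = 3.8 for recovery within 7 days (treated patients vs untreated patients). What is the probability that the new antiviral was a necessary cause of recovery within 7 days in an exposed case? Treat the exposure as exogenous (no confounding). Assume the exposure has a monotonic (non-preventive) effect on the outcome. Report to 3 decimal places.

PN ≈ 0.737

Under exogeneity and monotonicity, PN = (RR − 1) / RR = 1 − 1/RR.
PN = (3.8 − 1) / 3.8 = 2.8 / 3.8 ≈ 0.7368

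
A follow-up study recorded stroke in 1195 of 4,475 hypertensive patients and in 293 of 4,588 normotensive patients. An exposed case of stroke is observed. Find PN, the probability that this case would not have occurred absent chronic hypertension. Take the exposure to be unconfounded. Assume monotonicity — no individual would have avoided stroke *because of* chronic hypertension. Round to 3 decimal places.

p₁ = P(outcome | exposed) = 1195/4475 = 0.26704
p₀ = P(outcome | unexposed) = 293/4588 = 0.063862
Under exogeneity and monotonicity, PN = (p₁ − p₀) / p₁.
PN = (0.26704 − 0.063862) / 0.26704 = 0.20318 / 0.26704 ≈ 0.7609

PN ≈ 0.761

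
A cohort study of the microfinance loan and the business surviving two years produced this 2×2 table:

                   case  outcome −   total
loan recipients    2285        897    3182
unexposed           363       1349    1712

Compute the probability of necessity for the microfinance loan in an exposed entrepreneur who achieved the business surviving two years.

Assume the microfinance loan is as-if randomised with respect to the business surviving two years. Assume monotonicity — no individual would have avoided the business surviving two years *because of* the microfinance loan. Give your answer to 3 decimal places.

PN ≈ 0.705

p₁ = P(outcome | exposed) = 2285/3182 = 0.7181
p₀ = P(outcome | unexposed) = 363/1712 = 0.21203
Under exogeneity and monotonicity, PN = (p₁ − p₀) / p₁.
PN = (0.7181 − 0.21203) / 0.7181 = 0.50607 / 0.7181 ≈ 0.7047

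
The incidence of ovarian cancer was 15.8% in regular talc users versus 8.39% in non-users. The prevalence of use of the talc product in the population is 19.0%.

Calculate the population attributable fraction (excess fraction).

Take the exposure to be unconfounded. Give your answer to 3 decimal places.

p₁ = 0.158, p₀ = 0.0839.
Overall risk P(Y=1) = π·p₁ + (1−π)·p₀ = 0.19×0.158 + 0.81×0.0839 = 0.097979.
Under exogeneity, PAF = [P(Y=1) − p₀] / P(Y=1).
PAF = (0.097979 − 0.0839) / 0.097979 ≈ 0.1437

PAF ≈ 0.144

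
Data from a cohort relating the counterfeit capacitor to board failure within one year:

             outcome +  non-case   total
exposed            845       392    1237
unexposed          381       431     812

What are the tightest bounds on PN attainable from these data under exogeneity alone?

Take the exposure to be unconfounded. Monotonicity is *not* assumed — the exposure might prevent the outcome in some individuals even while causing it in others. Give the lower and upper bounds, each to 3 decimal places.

0.313 ≤ PN ≤ 0.777

p₁ = P(outcome | exposed) = 845/1237 = 0.6831
p₀ = P(outcome | unexposed) = 381/812 = 0.46921
Under exogeneity alone the bounds on PN are max{0,(p₁−p₀)/p₁} ≤ PN ≤ min{1,(1−p₀)/p₁}.
  lower = (p₁ − p₀)/p₁ = 0.21389 / 0.6831 ≈ 0.3131
  upper = min{1, (1 − p₀)/p₁} = 0.53079 / 0.6831 ≈ 0.7770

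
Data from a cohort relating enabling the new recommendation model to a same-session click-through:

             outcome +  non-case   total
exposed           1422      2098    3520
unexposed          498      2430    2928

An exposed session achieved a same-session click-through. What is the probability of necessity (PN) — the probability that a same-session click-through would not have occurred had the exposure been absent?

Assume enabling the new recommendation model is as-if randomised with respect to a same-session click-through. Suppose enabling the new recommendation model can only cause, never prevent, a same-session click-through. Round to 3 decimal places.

PN ≈ 0.579

p₁ = P(outcome | exposed) = 1422/3520 = 0.40398
p₀ = P(outcome | unexposed) = 498/2928 = 0.17008
Under exogeneity and monotonicity, PN = (p₁ − p₀) / p₁.
PN = (0.40398 − 0.17008) / 0.40398 = 0.2339 / 0.40398 ≈ 0.5790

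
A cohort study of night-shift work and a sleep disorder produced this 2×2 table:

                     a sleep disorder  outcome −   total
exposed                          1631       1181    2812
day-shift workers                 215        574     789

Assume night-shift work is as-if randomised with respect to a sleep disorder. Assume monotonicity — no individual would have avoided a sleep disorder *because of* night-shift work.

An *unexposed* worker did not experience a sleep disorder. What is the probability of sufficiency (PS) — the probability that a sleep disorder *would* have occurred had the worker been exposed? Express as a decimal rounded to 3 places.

PS ≈ 0.423

p₁ = P(outcome | exposed) = 1631/2812 = 0.58001
p₀ = P(outcome | unexposed) = 215/789 = 0.2725
Under exogeneity and monotonicity, PS = (p₁ − p₀) / (1 − p₀).
PS = (0.58001 − 0.2725) / (1 − 0.2725) = 0.30752 / 0.7275 ≈ 0.4227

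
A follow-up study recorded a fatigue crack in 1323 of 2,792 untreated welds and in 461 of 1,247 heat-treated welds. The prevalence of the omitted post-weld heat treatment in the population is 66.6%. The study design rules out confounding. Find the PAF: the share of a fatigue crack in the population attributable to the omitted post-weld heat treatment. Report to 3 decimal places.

PAF ≈ 0.158

p₁ = P(outcome | exposed) = 1323/2792 = 0.47385
p₀ = P(outcome | unexposed) = 461/1247 = 0.36969
Overall risk P(Y=1) = π·p₁ + (1−π)·p₀ = 0.666×0.47385 + 0.334×0.36969 = 0.43906.
Under exogeneity, PAF = [P(Y=1) − p₀] / P(Y=1).
PAF = (0.43906 − 0.36969) / 0.43906 ≈ 0.1580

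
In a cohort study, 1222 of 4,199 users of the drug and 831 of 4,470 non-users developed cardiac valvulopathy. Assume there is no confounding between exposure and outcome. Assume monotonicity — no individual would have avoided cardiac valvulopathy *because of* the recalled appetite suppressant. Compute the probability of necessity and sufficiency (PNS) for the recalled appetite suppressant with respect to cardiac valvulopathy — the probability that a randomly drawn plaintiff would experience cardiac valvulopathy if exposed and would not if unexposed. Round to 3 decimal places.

PNS ≈ 0.105

p₁ = P(outcome | exposed) = 1222/4199 = 0.29102
p₀ = P(outcome | unexposed) = 831/4470 = 0.18591
Under exogeneity and monotonicity, PNS = p₁ − p₀.
PNS = 0.29102 − 0.18591 = 0.10512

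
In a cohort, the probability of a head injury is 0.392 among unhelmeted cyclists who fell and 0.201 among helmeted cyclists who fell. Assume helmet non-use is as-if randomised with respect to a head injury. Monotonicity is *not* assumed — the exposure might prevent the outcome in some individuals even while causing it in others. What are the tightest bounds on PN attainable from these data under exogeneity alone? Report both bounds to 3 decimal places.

0.487 ≤ PN ≤ 1.000

Let p₁ = 0.392, p₀ = 0.201.
Under exogeneity alone the bounds on PN are max{0,(p₁−p₀)/p₁} ≤ PN ≤ min{1,(1−p₀)/p₁}.
  lower = (p₁ − p₀)/p₁ = 0.191 / 0.392 ≈ 0.4872
  upper = min{1, (1 − p₀)/p₁} = 0.799 / 0.392 ≈ 2.0383 → capped at 1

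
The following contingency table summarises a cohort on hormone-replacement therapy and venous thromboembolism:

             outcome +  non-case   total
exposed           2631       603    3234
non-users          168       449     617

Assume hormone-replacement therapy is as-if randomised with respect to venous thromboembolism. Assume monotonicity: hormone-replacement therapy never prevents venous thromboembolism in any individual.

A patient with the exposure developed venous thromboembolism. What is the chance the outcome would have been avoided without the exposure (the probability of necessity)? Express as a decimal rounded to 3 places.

p₁ = P(outcome | exposed) = 2631/3234 = 0.81354
p₀ = P(outcome | unexposed) = 168/617 = 0.27229
Under exogeneity and monotonicity, PN = (p₁ − p₀)/p₁.
PN = (0.81354 − 0.27229) / 0.81354 ≈ 0.6653

PN ≈ 0.665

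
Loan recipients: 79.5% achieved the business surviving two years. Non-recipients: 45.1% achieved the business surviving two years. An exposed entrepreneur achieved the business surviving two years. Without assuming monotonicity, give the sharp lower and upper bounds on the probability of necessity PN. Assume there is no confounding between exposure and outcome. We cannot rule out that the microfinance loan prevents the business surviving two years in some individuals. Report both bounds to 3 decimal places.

p₁ = 0.795, p₀ = 0.451.
Under exogeneity alone the bounds on PN are max{0,(p₁−p₀)/p₁} ≤ PN ≤ min{1,(1−p₀)/p₁}.
  lower = (p₁ − p₀)/p₁ = 0.344 / 0.795 ≈ 0.4327
  upper = min{1, (1 − p₀)/p₁} = 0.549 / 0.795 ≈ 0.6906

0.433 ≤ PN ≤ 0.691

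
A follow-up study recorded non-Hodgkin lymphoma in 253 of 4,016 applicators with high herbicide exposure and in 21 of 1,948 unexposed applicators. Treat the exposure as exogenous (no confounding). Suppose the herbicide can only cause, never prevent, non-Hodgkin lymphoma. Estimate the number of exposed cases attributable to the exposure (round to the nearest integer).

p₁ = P(outcome | exposed) = 253/4016 = 0.062998
p₀ = P(outcome | unexposed) = 21/1948 = 0.01078
PN = (p₁ − p₀)/p₁ = (0.062998 − 0.01078) / 0.062998 ≈ 0.82888.
Attributable cases ≈ PN × (exposed cases) = 0.82888 × 253 ≈ 209.71.

about 210 cases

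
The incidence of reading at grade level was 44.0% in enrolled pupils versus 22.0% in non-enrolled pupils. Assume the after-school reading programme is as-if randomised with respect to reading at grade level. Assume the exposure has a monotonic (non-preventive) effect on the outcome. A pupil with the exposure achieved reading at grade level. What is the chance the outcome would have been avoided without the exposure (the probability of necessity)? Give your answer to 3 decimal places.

PN ≈ 0.500

p₁ = 0.44, p₀ = 0.22.
Under exogeneity and monotonicity, PN = (p₁ − p₀) / p₁.
PN = (0.44 − 0.22) / 0.44 = 0.22 / 0.44 ≈ 0.5000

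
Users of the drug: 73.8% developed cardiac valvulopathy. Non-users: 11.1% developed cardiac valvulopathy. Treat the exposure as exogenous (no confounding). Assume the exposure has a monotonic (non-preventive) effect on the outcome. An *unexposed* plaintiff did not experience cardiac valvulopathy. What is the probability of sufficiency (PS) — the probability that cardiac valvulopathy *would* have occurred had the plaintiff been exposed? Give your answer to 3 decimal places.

PS ≈ 0.705

p₁ = 0.738, p₀ = 0.111.
Under exogeneity and monotonicity, PS = (p₁ − p₀) / (1 − p₀).
PS = (0.738 − 0.111) / (1 − 0.111) = 0.627 / 0.889 ≈ 0.7053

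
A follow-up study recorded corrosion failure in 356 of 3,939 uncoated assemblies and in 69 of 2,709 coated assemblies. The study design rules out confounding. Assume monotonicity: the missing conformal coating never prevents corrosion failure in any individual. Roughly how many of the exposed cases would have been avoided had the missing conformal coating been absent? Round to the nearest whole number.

p₁ = P(outcome | exposed) = 356/3939 = 0.090378
p₀ = P(outcome | unexposed) = 69/2709 = 0.025471
PN = (p₁ − p₀)/p₁ = (0.090378 − 0.025471) / 0.090378 ≈ 0.71818.
Attributable cases ≈ PN × (exposed cases) = 0.71818 × 356 ≈ 255.67.

about 256 cases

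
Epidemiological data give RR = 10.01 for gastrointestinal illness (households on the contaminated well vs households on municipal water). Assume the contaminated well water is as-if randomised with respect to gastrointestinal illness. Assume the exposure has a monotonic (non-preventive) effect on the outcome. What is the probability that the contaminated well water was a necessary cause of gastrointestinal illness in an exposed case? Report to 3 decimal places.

Under exogeneity and monotonicity, PN = (RR − 1) / RR = 1 − 1/RR.
PN = (10.01 − 1) / 10.01 = 9.01 / 10.01 ≈ 0.9001

PN ≈ 0.900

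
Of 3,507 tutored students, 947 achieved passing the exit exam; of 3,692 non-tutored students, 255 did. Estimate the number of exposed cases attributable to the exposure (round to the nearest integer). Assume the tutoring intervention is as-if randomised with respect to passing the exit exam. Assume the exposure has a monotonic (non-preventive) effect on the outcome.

p₁ = P(outcome | exposed) = 947/3507 = 0.27003
p₀ = P(outcome | unexposed) = 255/3692 = 0.069068
PN = (p₁ − p₀)/p₁ = (0.27003 − 0.069068) / 0.27003 ≈ 0.74422.
Attributable cases ≈ PN × (exposed cases) = 0.74422 × 947 ≈ 704.78.

about 705 cases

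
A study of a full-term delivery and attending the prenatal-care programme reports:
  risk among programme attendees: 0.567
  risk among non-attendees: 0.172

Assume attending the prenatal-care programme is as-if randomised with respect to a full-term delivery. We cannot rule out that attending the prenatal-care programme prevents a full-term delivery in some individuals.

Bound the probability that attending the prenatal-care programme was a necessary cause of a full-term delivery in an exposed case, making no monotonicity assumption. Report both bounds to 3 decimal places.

0.697 ≤ PN ≤ 1.000

Let p₁ = 0.567, p₀ = 0.172.
Under exogeneity alone the bounds on PN are max{0,(p₁−p₀)/p₁} ≤ PN ≤ min{1,(1−p₀)/p₁}.
  lower = (p₁ − p₀)/p₁ = 0.395 / 0.567 ≈ 0.6966
  upper = min{1, (1 − p₀)/p₁} = 0.828 / 0.567 ≈ 1.4603 → capped at 1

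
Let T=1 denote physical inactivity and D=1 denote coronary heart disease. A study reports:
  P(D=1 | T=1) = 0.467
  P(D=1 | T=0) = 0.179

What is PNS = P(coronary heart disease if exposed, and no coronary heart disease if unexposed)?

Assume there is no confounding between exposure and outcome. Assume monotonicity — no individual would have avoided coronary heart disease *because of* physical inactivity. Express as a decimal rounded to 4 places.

PNS ≈ 0.2880

Let p₁ = 0.467, p₀ = 0.179.
Under exogeneity and monotonicity, PNS = p₁ − p₀.
PNS = 0.467 − 0.179 = 0.288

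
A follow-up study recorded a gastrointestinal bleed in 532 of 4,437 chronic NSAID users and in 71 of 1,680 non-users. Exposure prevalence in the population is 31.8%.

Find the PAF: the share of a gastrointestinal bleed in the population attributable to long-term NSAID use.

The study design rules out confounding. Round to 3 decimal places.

PAF ≈ 0.369

p₁ = P(outcome | exposed) = 532/4437 = 0.1199
p₀ = P(outcome | unexposed) = 71/1680 = 0.042262
Overall risk P(Y=1) = π·p₁ + (1−π)·p₀ = 0.318×0.1199 + 0.682×0.042262 = 0.066951.
Under exogeneity, PAF = [P(Y=1) − p₀] / P(Y=1).
PAF = (0.066951 − 0.042262) / 0.066951 ≈ 0.3688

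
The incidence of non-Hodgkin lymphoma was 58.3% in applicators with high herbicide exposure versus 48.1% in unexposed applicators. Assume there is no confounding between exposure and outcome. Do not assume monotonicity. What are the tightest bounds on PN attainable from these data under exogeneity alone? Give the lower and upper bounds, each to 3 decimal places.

0.175 ≤ PN ≤ 0.890

p₁ = 0.583, p₀ = 0.481.
Under exogeneity alone the bounds on PN are max{0,(p₁−p₀)/p₁} ≤ PN ≤ min{1,(1−p₀)/p₁}.
  lower = (p₁ − p₀)/p₁ = 0.102 / 0.583 ≈ 0.1750
  upper = min{1, (1 − p₀)/p₁} = 0.519 / 0.583 ≈ 0.8902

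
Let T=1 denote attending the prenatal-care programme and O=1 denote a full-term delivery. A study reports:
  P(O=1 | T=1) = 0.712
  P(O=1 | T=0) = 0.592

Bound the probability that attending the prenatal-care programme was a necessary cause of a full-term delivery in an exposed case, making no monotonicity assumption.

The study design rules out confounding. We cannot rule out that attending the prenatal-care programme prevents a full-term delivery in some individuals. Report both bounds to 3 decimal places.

Let p₁ = 0.712, p₀ = 0.592.
Under exogeneity alone the bounds on PN are max{0,(p₁−p₀)/p₁} ≤ PN ≤ min{1,(1−p₀)/p₁}.
  lower = (p₁ − p₀)/p₁ = 0.12 / 0.712 ≈ 0.1685
  upper = min{1, (1 − p₀)/p₁} = 0.408 / 0.712 ≈ 0.5730

0.169 ≤ PN ≤ 0.573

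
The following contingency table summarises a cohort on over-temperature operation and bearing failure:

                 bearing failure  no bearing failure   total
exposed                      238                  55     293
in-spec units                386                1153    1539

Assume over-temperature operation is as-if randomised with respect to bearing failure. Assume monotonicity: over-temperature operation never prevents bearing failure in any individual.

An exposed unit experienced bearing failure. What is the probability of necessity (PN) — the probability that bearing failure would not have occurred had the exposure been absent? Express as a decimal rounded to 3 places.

PN ≈ 0.691

p₁ = P(outcome | exposed) = 238/293 = 0.81229
p₀ = P(outcome | unexposed) = 386/1539 = 0.25081
Under exogeneity and monotonicity, PN = (p₁ − p₀)/p₁.
PN = (0.81229 − 0.25081) / 0.81229 ≈ 0.6912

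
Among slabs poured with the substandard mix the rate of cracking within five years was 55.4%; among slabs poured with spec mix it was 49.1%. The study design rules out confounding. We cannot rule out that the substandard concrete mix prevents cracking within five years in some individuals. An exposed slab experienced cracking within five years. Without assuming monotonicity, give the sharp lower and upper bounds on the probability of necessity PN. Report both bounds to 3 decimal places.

p₁ = 0.554, p₀ = 0.491.
Under exogeneity alone the bounds on PN are max{0,(p₁−p₀)/p₁} ≤ PN ≤ min{1,(1−p₀)/p₁}.
  lower = (p₁ − p₀)/p₁ = 0.063 / 0.554 ≈ 0.1137
  upper = min{1, (1 − p₀)/p₁} = 0.509 / 0.554 ≈ 0.9188

0.114 ≤ PN ≤ 0.919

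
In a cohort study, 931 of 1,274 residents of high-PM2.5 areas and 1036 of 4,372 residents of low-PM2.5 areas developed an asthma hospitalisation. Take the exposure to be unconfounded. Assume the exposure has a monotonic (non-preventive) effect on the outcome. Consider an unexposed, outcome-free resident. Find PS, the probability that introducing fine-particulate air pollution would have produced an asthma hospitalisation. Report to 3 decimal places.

PS ≈ 0.647

p₁ = P(outcome | exposed) = 931/1274 = 0.73077
p₀ = P(outcome | unexposed) = 1036/4372 = 0.23696
Under exogeneity and monotonicity, PS = (p₁ − p₀) / (1 − p₀).
PS = (0.73077 − 0.23696) / (1 − 0.23696) = 0.49381 / 0.76304 ≈ 0.6472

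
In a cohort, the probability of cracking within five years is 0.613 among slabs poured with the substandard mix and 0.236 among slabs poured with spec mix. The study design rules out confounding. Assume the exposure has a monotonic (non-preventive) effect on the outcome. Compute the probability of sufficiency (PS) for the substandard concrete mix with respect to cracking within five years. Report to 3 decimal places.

Let p₁ = 0.613, p₀ = 0.236.
Under exogeneity and monotonicity, PS = (p₁ − p₀) / (1 − p₀).
PS = (0.613 − 0.236) / (1 − 0.236) = 0.377 / 0.764 ≈ 0.4935

PS ≈ 0.493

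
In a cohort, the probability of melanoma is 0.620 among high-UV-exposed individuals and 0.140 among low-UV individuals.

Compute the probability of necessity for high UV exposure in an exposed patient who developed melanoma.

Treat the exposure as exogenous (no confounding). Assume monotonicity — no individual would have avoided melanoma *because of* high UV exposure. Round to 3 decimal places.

PN ≈ 0.774

Let p₁ = 0.62, p₀ = 0.14.
Under exogeneity and monotonicity, PN = (p₁ − p₀) / p₁.
PN = (0.62 − 0.14) / 0.62 = 0.48 / 0.62 ≈ 0.7742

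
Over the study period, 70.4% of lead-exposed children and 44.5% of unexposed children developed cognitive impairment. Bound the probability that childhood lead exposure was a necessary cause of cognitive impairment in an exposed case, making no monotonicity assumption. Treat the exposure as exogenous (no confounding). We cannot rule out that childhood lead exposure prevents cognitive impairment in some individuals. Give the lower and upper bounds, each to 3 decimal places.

p₁ = 0.704, p₀ = 0.445.
Under exogeneity alone the bounds on PN are max{0,(p₁−p₀)/p₁} ≤ PN ≤ min{1,(1−p₀)/p₁}.
  lower = (p₁ − p₀)/p₁ = 0.259 / 0.704 ≈ 0.3679
  upper = min{1, (1 − p₀)/p₁} = 0.555 / 0.704 ≈ 0.7884

0.368 ≤ PN ≤ 0.788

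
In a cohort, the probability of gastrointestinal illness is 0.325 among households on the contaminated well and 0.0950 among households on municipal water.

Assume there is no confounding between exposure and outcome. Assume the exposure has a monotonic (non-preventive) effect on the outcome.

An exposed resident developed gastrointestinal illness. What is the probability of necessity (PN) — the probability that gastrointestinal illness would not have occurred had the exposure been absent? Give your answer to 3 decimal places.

Let p₁ = 0.325, p₀ = 0.095.
Under exogeneity and monotonicity, PN = (p₁ − p₀) / p₁.
PN = (0.325 − 0.095) / 0.325 = 0.23 / 0.325 ≈ 0.7077

PN ≈ 0.708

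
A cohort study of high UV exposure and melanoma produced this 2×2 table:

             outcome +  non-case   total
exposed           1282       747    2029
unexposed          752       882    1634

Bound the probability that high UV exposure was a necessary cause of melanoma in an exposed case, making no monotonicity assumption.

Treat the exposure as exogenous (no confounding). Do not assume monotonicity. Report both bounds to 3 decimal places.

p₁ = P(outcome | exposed) = 1282/2029 = 0.63184
p₀ = P(outcome | unexposed) = 752/1634 = 0.46022
Under exogeneity alone the bounds on PN are max{0,(p₁−p₀)/p₁} ≤ PN ≤ min{1,(1−p₀)/p₁}.
  lower = (p₁ − p₀)/p₁ = 0.17162 / 0.63184 ≈ 0.2716
  upper = min{1, (1 − p₀)/p₁} = 0.53978 / 0.63184 ≈ 0.8543

0.272 ≤ PN ≤ 0.854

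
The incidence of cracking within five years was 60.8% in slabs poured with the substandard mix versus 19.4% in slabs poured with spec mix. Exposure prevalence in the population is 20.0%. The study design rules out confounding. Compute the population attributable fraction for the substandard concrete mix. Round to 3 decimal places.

p₁ = 0.608, p₀ = 0.194.
Overall risk P(Y=1) = π·p₁ + (1−π)·p₀ = 0.2×0.608 + 0.8×0.194 = 0.2768.
Under exogeneity, PAF = [P(Y=1) − p₀] / P(Y=1).
PAF = (0.2768 − 0.194) / 0.2768 ≈ 0.2991

PAF ≈ 0.299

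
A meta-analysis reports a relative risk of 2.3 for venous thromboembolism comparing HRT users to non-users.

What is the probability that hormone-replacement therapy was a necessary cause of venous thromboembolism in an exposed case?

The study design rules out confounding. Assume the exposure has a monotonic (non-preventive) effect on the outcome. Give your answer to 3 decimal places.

Under exogeneity and monotonicity, PN = (RR − 1) / RR = 1 − 1/RR.
PN = (2.3 − 1) / 2.3 = 1.3 / 2.3 ≈ 0.5652

PN ≈ 0.565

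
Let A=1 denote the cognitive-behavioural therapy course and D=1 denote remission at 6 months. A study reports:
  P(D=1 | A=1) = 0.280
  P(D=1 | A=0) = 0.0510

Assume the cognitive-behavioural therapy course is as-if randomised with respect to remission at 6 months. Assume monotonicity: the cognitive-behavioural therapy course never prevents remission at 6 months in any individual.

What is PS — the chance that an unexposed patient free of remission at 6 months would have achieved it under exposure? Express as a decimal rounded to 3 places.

PS ≈ 0.241

Let p₁ = 0.28, p₀ = 0.051.
Under exogeneity and monotonicity, PS = (p₁ − p₀) / (1 − p₀).
PS = (0.28 − 0.051) / (1 − 0.051) = 0.229 / 0.949 ≈ 0.2413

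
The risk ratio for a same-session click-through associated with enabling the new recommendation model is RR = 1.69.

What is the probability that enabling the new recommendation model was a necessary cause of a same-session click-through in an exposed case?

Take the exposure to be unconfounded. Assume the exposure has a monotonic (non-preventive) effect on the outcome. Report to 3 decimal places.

PN ≈ 0.408

Under exogeneity and monotonicity, PN = (RR − 1) / RR = 1 − 1/RR.
PN = (1.69 − 1) / 1.69 = 0.69 / 1.69 ≈ 0.4083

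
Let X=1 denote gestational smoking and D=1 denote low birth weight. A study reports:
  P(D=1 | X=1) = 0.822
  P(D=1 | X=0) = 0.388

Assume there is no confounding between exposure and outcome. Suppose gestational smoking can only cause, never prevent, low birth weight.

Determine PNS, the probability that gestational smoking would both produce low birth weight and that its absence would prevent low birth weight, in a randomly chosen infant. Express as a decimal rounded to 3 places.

Let p₁ = 0.822, p₀ = 0.388.
Under exogeneity and monotonicity, PNS = p₁ − p₀.
PNS = 0.822 − 0.388 = 0.434

PNS ≈ 0.434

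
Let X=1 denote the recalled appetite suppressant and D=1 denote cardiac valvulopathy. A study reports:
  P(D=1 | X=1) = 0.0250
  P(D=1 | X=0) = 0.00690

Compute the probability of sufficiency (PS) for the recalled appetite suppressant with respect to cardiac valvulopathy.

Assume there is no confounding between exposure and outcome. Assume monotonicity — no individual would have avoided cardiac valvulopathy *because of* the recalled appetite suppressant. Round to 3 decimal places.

PS ≈ 0.018

Let p₁ = 0.025, p₀ = 0.0069.
Under exogeneity and monotonicity, PS = (p₁ − p₀) / (1 − p₀).
PS = (0.025 − 0.0069) / (1 − 0.0069) = 0.0181 / 0.9931 ≈ 0.0182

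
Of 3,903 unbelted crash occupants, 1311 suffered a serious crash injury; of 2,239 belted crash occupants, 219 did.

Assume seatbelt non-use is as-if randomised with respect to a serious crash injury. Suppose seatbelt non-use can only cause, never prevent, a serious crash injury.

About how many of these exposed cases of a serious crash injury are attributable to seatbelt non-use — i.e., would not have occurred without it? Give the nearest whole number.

about 929 cases

p₁ = P(outcome | exposed) = 1311/3903 = 0.3359
p₀ = P(outcome | unexposed) = 219/2239 = 0.097812
PN = (p₁ − p₀)/p₁ = (0.3359 − 0.097812) / 0.3359 ≈ 0.70880.
Attributable cases ≈ PN × (exposed cases) = 0.70880 × 1311 ≈ 929.24.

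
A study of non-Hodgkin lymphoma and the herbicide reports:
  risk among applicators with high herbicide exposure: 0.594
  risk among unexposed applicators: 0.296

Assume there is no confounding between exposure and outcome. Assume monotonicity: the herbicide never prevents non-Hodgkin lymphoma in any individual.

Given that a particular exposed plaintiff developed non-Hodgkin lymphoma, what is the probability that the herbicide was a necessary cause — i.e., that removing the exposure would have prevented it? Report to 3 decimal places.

Let p₁ = 0.594, p₀ = 0.296.
Under exogeneity and monotonicity, PN = (p₁ − p₀) / p₁.
PN = (0.594 − 0.296) / 0.594 = 0.298 / 0.594 ≈ 0.5017

PN ≈ 0.502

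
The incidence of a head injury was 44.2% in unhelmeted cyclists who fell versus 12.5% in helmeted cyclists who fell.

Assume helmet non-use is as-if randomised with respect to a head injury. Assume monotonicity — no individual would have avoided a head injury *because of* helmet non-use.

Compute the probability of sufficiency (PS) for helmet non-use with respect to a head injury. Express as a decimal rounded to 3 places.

p₁ = 0.442, p₀ = 0.125.
Under exogeneity and monotonicity, PS = (p₁ − p₀) / (1 − p₀).
PS = (0.442 − 0.125) / (1 − 0.125) = 0.317 / 0.875 ≈ 0.3623

PS ≈ 0.362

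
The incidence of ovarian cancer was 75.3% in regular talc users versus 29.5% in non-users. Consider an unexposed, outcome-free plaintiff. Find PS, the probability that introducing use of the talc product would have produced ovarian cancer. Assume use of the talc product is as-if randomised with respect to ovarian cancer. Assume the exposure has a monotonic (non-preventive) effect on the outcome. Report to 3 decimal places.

PS ≈ 0.650

p₁ = 0.753, p₀ = 0.295.
Under exogeneity and monotonicity, PS = (p₁ − p₀) / (1 − p₀).
PS = (0.753 − 0.295) / (1 − 0.295) = 0.458 / 0.705 ≈ 0.6496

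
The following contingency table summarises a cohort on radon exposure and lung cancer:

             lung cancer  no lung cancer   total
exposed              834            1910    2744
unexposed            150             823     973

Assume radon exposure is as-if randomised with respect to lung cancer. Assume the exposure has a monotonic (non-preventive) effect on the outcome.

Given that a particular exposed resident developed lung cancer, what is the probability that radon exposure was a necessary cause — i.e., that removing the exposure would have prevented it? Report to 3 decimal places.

PN ≈ 0.493

p₁ = P(outcome | exposed) = 834/2744 = 0.30394
p₀ = P(outcome | unexposed) = 150/973 = 0.15416
Under exogeneity and monotonicity, PN = (p₁ − p₀)/p₁.
PN = (0.30394 − 0.15416) / 0.30394 ≈ 0.4928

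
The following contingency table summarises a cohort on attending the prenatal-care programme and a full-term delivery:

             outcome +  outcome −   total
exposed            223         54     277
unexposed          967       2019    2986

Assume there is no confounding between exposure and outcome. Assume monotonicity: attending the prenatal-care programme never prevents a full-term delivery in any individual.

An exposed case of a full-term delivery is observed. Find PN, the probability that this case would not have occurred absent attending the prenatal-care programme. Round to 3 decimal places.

p₁ = P(outcome | exposed) = 223/277 = 0.80505
p₀ = P(outcome | unexposed) = 967/2986 = 0.32384
Under exogeneity and monotonicity, PN = (p₁ − p₀)/p₁.
PN = (0.80505 − 0.32384) / 0.80505 ≈ 0.5977

PN ≈ 0.598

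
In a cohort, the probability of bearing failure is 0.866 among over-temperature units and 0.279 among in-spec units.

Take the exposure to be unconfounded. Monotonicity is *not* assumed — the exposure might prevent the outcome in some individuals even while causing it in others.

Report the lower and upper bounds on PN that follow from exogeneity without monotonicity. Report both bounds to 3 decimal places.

Let p₁ = 0.866, p₀ = 0.279.
Under exogeneity alone the bounds on PN are max{0,(p₁−p₀)/p₁} ≤ PN ≤ min{1,(1−p₀)/p₁}.
  lower = (p₁ − p₀)/p₁ = 0.587 / 0.866 ≈ 0.6778
  upper = min{1, (1 − p₀)/p₁} = 0.721 / 0.866 ≈ 0.8326

0.678 ≤ PN ≤ 0.833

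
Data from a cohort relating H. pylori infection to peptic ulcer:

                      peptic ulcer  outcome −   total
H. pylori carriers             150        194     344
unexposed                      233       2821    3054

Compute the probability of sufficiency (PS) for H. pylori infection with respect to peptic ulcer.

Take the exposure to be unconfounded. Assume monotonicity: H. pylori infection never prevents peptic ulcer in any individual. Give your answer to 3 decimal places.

p₁ = P(outcome | exposed) = 150/344 = 0.43605
p₀ = P(outcome | unexposed) = 233/3054 = 0.076293
Under exogeneity and monotonicity, PS = (p₁ − p₀)/(1 − p₀).
PS = (0.43605 − 0.076293) / 0.92371 ≈ 0.3895

PS ≈ 0.389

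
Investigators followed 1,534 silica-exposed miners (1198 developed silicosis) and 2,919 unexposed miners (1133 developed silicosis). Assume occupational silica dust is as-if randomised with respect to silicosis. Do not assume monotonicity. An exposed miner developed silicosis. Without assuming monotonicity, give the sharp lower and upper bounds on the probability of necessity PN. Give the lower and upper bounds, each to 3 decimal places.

p₁ = P(outcome | exposed) = 1198/1534 = 0.78096
p₀ = P(outcome | unexposed) = 1133/2919 = 0.38815
Under exogeneity alone the bounds on PN are max{0,(p₁−p₀)/p₁} ≤ PN ≤ min{1,(1−p₀)/p₁}.
  lower = (p₁ − p₀)/p₁ = 0.39282 / 0.78096 ≈ 0.5030
  upper = min{1, (1 − p₀)/p₁} = 0.61185 / 0.78096 ≈ 0.7835

0.503 ≤ PN ≤ 0.783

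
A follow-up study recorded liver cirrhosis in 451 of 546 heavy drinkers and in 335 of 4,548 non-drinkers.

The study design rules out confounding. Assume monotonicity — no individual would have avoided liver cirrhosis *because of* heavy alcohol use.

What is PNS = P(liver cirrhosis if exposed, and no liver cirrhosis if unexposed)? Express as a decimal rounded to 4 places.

p₁ = P(outcome | exposed) = 451/546 = 0.82601
p₀ = P(outcome | unexposed) = 335/4548 = 0.073659
Under exogeneity and monotonicity, PNS = p₁ − p₀.
PNS = 0.82601 − 0.073659 = 0.75235

PNS ≈ 0.7523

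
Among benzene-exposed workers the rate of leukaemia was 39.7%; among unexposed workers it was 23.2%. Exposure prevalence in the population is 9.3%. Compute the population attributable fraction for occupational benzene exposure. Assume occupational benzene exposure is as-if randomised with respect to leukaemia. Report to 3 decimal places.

PAF ≈ 0.062

p₁ = 0.397, p₀ = 0.232.
Overall risk P(Y=1) = π·p₁ + (1−π)·p₀ = 0.093×0.397 + 0.907×0.232 = 0.24735.
Under exogeneity, PAF = [P(Y=1) − p₀] / P(Y=1).
PAF = (0.24735 − 0.232) / 0.24735 ≈ 0.0620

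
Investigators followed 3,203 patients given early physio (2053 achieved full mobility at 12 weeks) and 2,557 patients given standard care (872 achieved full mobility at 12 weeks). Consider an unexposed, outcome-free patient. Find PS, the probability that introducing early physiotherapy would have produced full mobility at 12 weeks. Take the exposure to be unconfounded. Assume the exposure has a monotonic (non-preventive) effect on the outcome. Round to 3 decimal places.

PS ≈ 0.455

p₁ = P(outcome | exposed) = 2053/3203 = 0.64096
p₀ = P(outcome | unexposed) = 872/2557 = 0.34102
Under exogeneity and monotonicity, PS = (p₁ − p₀) / (1 − p₀).
PS = (0.64096 − 0.34102) / (1 − 0.34102) = 0.29994 / 0.65898 ≈ 0.4552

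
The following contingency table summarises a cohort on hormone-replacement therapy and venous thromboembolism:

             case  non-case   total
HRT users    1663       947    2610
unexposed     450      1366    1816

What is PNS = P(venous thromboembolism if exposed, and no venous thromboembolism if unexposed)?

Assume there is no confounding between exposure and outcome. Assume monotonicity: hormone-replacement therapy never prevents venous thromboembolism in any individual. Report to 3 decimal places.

p₁ = P(outcome | exposed) = 1663/2610 = 0.63716
p₀ = P(outcome | unexposed) = 450/1816 = 0.2478
Under exogeneity and monotonicity, PNS = p₁ − p₀.
PNS = 0.63716 − 0.2478 = 0.38937

PNS ≈ 0.389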